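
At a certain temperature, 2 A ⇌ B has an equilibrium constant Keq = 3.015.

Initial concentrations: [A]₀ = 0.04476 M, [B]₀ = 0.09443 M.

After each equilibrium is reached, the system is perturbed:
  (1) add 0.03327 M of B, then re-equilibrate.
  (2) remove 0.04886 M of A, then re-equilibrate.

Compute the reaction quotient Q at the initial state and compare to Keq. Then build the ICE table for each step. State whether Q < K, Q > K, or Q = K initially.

Q₀ = 47.13 vs Keq = 3.015 ⇒ Q>K, reverse
Step 1:
                    A           B
  I           0.04476     0.09443
  C           0.08591    -0.04295
  E            0.1307     0.05148
  solve Keq expr → x = -0.04295; check Q = 3.015
Then add 0.03327 M of B.
Step 2:
                    A           B
  I            0.1307     0.08475
  C           0.02443    -0.01222
  E            0.1551     0.07253
  solve Keq expr → x = -0.01222; check Q = 3.015
Then remove 0.04886 M of A.
Step 3:
                    A           B
  I            0.1062     0.07253
  C           0.03118    -0.01559
  E            0.1374     0.05694
  solve Keq expr → x = -0.01559; check Q = 3.015

Q₀ = 47.13; Q > K (proceeds reverse)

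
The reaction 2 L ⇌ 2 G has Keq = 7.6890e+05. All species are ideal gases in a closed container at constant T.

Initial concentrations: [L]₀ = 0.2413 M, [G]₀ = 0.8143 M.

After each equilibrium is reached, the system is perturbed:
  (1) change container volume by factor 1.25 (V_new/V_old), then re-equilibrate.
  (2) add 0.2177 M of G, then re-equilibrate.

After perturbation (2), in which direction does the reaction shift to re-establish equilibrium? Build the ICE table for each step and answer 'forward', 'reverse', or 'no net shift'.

Q₀ = 11.39 vs Keq = 7.6890e+05 ⇒ Q<K, forward
Step 1:
                    L           G
  init         0.2413      0.8143
  Δ           -0.2401      0.2401
  eq         0.001202       1.054
  solve Keq expr → x = 0.12; check Q = 7.6890e+05
Then change container volume by factor 1.25 (V_new/V_old).
Step 2:
                    L           G
  init     9.6197e-04      0.8435
  Δ                 0           0
  eq       9.6197e-04      0.8435
  solve Keq expr → x = 0; check Q = 7.6890e+05
Then add 0.2177 M of G.
Step 3:
                    L           G
  init     9.6197e-04       1.061
  Δ        2.4799e-04 -2.4799e-04
  eq          0.00121       1.061
  solve Keq expr → x = -1.2399e-04; check Q = 7.6890e+05

Direction: reverse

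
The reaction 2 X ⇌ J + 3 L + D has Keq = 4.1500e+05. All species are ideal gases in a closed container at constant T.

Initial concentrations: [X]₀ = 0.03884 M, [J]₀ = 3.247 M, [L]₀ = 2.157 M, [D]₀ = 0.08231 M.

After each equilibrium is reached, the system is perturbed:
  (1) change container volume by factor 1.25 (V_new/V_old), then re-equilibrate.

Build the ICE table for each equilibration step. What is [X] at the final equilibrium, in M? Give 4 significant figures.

[X]_eq = 0.001676 M

Q₀ = 1778 vs Keq = 4.1500e+05 ⇒ Q<K, forward
Step 1:
                  X         J         L         D
  I         0.03884     3.247     2.157   0.08231
  C        -0.03592   0.01796   0.05388   0.01796
  E         0.00292     3.265     2.211    0.1003
  solve Keq expr → x = 0.01796; check Q = 4.1500e+05
Then change container volume by factor 1.25 (V_new/V_old).
Step 2:
                  X         J         L         D
  I        0.002336     2.612     1.769   0.08022
  C       -6.5950e-04 3.2975e-04 9.8925e-04 3.2975e-04
  E        0.001676     2.612      1.77   0.08055
  solve Keq expr → x = 3.2975e-04; check Q = 4.1500e+05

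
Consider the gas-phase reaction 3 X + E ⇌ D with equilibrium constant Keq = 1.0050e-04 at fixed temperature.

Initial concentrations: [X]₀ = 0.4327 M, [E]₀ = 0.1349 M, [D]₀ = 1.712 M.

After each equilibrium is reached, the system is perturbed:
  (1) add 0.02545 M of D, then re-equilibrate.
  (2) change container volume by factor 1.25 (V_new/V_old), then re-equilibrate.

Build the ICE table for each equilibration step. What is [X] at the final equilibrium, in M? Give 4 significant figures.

Q₀ = 156.7 vs Keq = 1.0050e-04 ⇒ Q>K, reverse
Step 1:
                   X          E          D
  Initial     0.4327     0.1349      1.712
  Change       5.046      1.682     -1.682
  Equil        5.479      1.817    0.03003
  solve Keq expr → x = -1.682; check Q = 1.0050e-04
Then add 0.02545 M of D.
Step 2:
                   X          E          D
  Initial      5.479      1.817    0.05548
  Change     0.07155    0.02385   -0.02385
  Equil         5.55      1.841    0.03163
  solve Keq expr → x = -0.02385; check Q = 1.0050e-04
Then change container volume by factor 1.25 (V_new/V_old).
Step 3:
                   X          E          D
  Initial       4.44      1.473     0.0253
  Change     0.03577    0.01192   -0.01192
  Equil        4.476      1.485    0.01338
  solve Keq expr → x = -0.01192; check Q = 1.0050e-04

[X]_eq = 4.476 M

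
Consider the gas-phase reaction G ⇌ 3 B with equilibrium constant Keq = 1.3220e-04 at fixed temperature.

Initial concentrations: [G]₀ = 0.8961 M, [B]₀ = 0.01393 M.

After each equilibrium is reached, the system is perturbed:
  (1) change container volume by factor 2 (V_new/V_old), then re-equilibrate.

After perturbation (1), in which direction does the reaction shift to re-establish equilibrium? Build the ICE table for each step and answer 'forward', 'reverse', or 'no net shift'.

Q₀ = 3.0165e-06 vs Keq = 1.3220e-04 ⇒ Q<K, forward
Step 1:
                   G          B
  I           0.8961    0.01393
  C         -0.01166    0.03497
  E           0.8844     0.0489
  solve Keq expr → x = 0.01166; check Q = 1.3220e-04
Then change container volume by factor 2 (V_new/V_old).
Step 2:
                   G          B
  I           0.4422    0.02445
  C        -0.004741    0.01422
  E           0.4375    0.03867
  solve Keq expr → x = 0.004741; check Q = 1.3220e-04

Direction: forward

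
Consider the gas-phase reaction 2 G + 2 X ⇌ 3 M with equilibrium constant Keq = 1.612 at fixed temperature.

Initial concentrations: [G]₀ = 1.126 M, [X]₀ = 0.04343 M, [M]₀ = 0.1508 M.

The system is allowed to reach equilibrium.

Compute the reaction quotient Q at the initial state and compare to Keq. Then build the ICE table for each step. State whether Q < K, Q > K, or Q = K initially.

Q₀ = 1.434 vs Keq = 1.612 ⇒ Q<K, forward
Step 1:
                    G           X           M
  Initial       1.126     0.04343      0.1508
  Change    -0.001495   -0.001495    0.002243
  Equil         1.125     0.04193       0.153
  solve Keq expr → x = 7.4757e-04; check Q = 1.612

Q₀ = 1.434; Q < K (proceeds forward)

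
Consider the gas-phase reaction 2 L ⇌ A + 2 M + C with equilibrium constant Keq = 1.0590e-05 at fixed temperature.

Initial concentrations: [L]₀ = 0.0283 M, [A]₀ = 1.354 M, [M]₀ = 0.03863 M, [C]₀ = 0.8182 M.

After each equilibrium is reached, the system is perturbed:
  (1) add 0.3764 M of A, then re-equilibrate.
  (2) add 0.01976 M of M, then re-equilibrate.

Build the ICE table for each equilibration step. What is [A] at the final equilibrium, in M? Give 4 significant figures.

[A]_eq = 1.701 M

Q₀ = 2.064 vs Keq = 1.0590e-05 ⇒ Q>K, reverse
Step 1:
                  L         A         M         C
  I          0.0283     1.354   0.03863    0.8182
  C         0.03842  -0.01921  -0.03842  -0.01921
  E         0.06672     1.335 2.1024e-04     0.799
  solve Keq expr → x = -0.01921; check Q = 1.0590e-05
Then add 0.3764 M of A.
Step 2:
                  L         A         M         C
  I         0.06672     1.711 2.1024e-04     0.799
  C       2.4487e-05 -1.2244e-05 -2.4487e-05 -1.2244e-05
  E         0.06674     1.711 1.8576e-04     0.799
  solve Keq expr → x = -1.2244e-05; check Q = 1.0590e-05
Then add 0.01976 M of M.
Step 3:
                  L         A         M         C
  I         0.06674     1.711   0.01995     0.799
  C          0.0197 -0.009851   -0.0197 -0.009851
  E         0.08645     1.701 2.4279e-04    0.7891
  solve Keq expr → x = -0.009851; check Q = 1.0590e-05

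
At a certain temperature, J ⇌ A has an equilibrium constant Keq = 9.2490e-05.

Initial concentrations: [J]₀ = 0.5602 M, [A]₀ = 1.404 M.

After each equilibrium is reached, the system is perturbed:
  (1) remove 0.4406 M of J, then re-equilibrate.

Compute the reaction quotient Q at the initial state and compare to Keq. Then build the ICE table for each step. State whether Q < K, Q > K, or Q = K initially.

Q₀ = 2.506 vs Keq = 9.2490e-05 ⇒ Q>K, reverse
Step 1:
                    J           A
  Initial      0.5602       1.404
  Change        1.404      -1.404
  Equil         1.964  1.8165e-04
  solve Keq expr → x = -1.404; check Q = 9.2490e-05
Then remove 0.4406 M of J.
Step 2:
                    J           A
  Initial       1.523  1.8165e-04
  Change   4.0747e-05 -4.0747e-05
  Equil         1.523  1.4090e-04
  solve Keq expr → x = -4.0747e-05; check Q = 9.2490e-05

Q₀ = 2.506; Q > K (proceeds reverse)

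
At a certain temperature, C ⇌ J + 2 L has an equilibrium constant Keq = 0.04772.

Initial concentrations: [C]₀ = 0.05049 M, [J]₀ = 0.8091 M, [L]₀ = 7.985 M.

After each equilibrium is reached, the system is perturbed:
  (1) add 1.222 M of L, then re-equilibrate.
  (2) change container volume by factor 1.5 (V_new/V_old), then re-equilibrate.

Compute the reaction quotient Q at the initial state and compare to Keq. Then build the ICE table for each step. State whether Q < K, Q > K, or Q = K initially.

Q₀ = 1022 vs Keq = 0.04772 ⇒ Q>K, reverse
Step 1:
                    C           J           L
  init        0.05049      0.8091       7.985
  Δ            0.8081     -0.8081      -1.616
  eq           0.8586     0.00101       6.369
  solve Keq expr → x = -0.8081; check Q = 0.04772
Then add 1.222 M of L.
Step 2:
                    C           J           L
  init         0.8586     0.00101       7.591
  Δ        2.9868e-04 -2.9868e-04 -5.9736e-04
  eq           0.8589  7.1142e-04        7.59
  solve Keq expr → x = -2.9868e-04; check Q = 0.04772
Then change container volume by factor 1.5 (V_new/V_old).
Step 3:
                    C           J           L
  init         0.5726  4.7428e-04        5.06
  Δ       -5.9125e-04  5.9125e-04    0.001182
  eq            0.572    0.001066       5.061
  solve Keq expr → x = 5.9125e-04; check Q = 0.04772

Q₀ = 1022; Q > K (proceeds reverse)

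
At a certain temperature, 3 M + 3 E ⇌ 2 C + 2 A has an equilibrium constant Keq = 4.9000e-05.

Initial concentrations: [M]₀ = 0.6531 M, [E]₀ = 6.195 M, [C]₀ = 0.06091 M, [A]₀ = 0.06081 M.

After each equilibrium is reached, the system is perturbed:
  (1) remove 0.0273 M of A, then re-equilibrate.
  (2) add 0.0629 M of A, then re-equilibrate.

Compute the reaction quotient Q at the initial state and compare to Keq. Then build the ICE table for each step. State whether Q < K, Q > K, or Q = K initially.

Q₀ = 2.0714e-07; Q < K (proceeds forward)

Q₀ = 2.0714e-07 vs Keq = 4.9000e-05 ⇒ Q<K, forward
Step 1:
                    M           E           C           A
  Initial      0.6531       6.195     0.06091     0.06081
  Change      -0.1825     -0.1825      0.1217      0.1217
  Equil        0.4706       6.012      0.1826      0.1825
  solve Keq expr → x = 0.06083; check Q = 4.9000e-05
Then remove 0.0273 M of A.
Step 2:
                    M           E           C           A
  Initial      0.4706       6.012      0.1826      0.1552
  Change     -0.01445    -0.01445    0.009635    0.009635
  Equil        0.4561       5.998      0.1922      0.1648
  solve Keq expr → x = 0.004817; check Q = 4.9000e-05
Then add 0.0629 M of A.
Step 3:
                    M           E           C           A
  Initial      0.4561       5.998      0.1922      0.2277
  Change      0.03177     0.03177    -0.02118    -0.02118
  Equil        0.4879        6.03       0.171      0.2065
  solve Keq expr → x = -0.01059; check Q = 4.9000e-05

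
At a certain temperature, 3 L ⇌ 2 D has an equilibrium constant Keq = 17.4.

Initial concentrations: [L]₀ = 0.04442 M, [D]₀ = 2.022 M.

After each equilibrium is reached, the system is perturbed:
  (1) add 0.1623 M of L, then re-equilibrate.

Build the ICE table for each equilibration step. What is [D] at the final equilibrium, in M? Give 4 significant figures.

[D]_eq = 1.782 M

Q₀ = 4.6647e+04 vs Keq = 17.4 ⇒ Q>K, reverse
Step 1:
                  L         D
  I         0.04442     2.022
  C          0.5025    -0.335
  E          0.5469     1.687
  solve Keq expr → x = -0.1675; check Q = 17.4
Then add 0.1623 M of L.
Step 2:
                  L         D
  I          0.7092     1.687
  C          -0.142   0.09468
  E          0.5672     1.782
  solve Keq expr → x = 0.04734; check Q = 17.4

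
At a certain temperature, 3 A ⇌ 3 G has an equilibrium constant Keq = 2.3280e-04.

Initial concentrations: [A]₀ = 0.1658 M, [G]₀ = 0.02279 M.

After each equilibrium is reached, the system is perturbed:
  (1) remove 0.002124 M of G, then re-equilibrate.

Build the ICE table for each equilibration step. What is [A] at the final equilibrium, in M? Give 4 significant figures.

[A]_eq = 0.1757 M

Q₀ = 0.002597 vs Keq = 2.3280e-04 ⇒ Q>K, reverse
Step 1:
                  A         G
  Initial    0.1658   0.02279
  Change    0.01186  -0.01186
  Equil      0.1777   0.01093
  solve Keq expr → x = -0.003954; check Q = 2.3280e-04
Then remove 0.002124 M of G.
Step 2:
                  A         G
  Initial    0.1777  0.008805
  Change  -0.002001  0.002001
  Equil      0.1757   0.01081
  solve Keq expr → x = 6.6697e-04; check Q = 2.3280e-04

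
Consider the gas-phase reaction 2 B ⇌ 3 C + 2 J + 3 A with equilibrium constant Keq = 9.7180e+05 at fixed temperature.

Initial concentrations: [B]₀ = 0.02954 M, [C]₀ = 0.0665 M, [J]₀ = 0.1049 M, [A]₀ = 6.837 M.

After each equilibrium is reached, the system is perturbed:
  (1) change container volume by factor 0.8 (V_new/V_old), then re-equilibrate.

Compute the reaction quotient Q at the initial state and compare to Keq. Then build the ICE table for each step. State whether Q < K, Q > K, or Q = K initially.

Q₀ = 1.185 vs Keq = 9.7180e+05 ⇒ Q<K, forward
Step 1:
                  B         C         J         A
  I         0.02954    0.0665    0.1049     6.837
  C        -0.02945   0.04417   0.02945   0.04417
  E       9.0575e-05    0.1107    0.1343     6.881
  solve Keq expr → x = 0.01472; check Q = 9.7180e+05
Then change container volume by factor 0.8 (V_new/V_old).
Step 2:
                  B         C         J         A
  I       1.1322e-04    0.1383    0.1679     8.601
  C       1.0738e-04 -1.6107e-04 -1.0738e-04 -1.6107e-04
  E       2.2060e-04    0.1382    0.1678     8.601
  solve Keq expr → x = -5.3689e-05; check Q = 9.7180e+05

Q₀ = 1.185; Q < K (proceeds forward)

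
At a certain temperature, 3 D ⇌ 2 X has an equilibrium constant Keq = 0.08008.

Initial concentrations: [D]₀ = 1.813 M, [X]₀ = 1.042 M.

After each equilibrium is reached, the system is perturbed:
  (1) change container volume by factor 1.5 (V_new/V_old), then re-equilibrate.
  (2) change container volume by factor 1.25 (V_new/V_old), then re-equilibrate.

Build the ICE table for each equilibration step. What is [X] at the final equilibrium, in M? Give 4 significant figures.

[X]_eq = 0.3837 M

Q₀ = 0.1822 vs Keq = 0.08008 ⇒ Q>K, reverse
Step 1:
                    D           X
  Initial       1.813       1.042
  Change       0.2788     -0.1859
  Equil         2.092      0.8561
  solve Keq expr → x = -0.09293; check Q = 0.08008
Then change container volume by factor 1.5 (V_new/V_old).
Step 2:
                    D           X
  Initial       1.395      0.5708
  Change      0.08907    -0.05938
  Equil         1.484      0.5114
  solve Keq expr → x = -0.02969; check Q = 0.08008
Then change container volume by factor 1.25 (V_new/V_old).
Step 3:
                    D           X
  Initial       1.187      0.4091
  Change      0.03813    -0.02542
  Equil         1.225      0.3837
  solve Keq expr → x = -0.01271; check Q = 0.08008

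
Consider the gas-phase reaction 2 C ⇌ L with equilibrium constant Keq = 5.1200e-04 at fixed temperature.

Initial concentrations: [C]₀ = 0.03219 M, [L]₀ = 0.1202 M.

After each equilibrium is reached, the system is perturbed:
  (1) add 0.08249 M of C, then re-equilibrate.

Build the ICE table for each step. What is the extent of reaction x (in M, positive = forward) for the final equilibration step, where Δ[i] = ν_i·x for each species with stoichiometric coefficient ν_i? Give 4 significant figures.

Q₀ = 116 vs Keq = 5.1200e-04 ⇒ Q>K, reverse
Step 1:
                   C          L
  Initial    0.03219     0.1202
  Change      0.2403    -0.1202
  Equil       0.2725 3.8023e-05
  solve Keq expr → x = -0.1202; check Q = 5.1200e-04
Then add 0.08249 M of C.
Step 2:
                   C          L
  Initial      0.355 3.8023e-05
  Change  -5.2968e-05 2.6484e-05
  Equil        0.355 6.4507e-05
  solve Keq expr → x = 2.6484e-05; check Q = 5.1200e-04

x = 2.6484e-05 M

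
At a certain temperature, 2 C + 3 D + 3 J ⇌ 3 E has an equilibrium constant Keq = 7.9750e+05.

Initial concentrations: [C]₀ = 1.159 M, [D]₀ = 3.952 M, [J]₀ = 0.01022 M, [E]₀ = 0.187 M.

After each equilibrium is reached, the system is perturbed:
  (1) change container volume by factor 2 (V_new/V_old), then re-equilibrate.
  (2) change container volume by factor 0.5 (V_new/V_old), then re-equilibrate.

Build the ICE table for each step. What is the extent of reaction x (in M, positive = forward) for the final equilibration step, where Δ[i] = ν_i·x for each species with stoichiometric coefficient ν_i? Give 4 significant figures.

x = 3.5175e-04 M

Q₀ = 73.88 vs Keq = 7.9750e+05 ⇒ Q<K, forward
Step 1:
                   C          D          J          E
  Initial      1.159      3.952    0.01022      0.187
  Change   -0.006487   -0.00973   -0.00973    0.00973
  Equil        1.153      3.942 4.8954e-04     0.1967
  solve Keq expr → x = 0.003243; check Q = 7.9750e+05
Then change container volume by factor 2 (V_new/V_old).
Step 2:
                   C          D          J          E
  Initial     0.5763      1.971 2.4477e-04    0.09837
  Change  3.5175e-04 5.2763e-04 5.2763e-04 -5.2763e-04
  Equil       0.5766      1.972 7.7240e-04    0.09784
  solve Keq expr → x = -1.7588e-04; check Q = 7.9750e+05
Then change container volume by factor 0.5 (V_new/V_old).
Step 3:
                   C          D          J          E
  Initial      1.153      3.943   0.001545     0.1957
  Change  -7.0351e-04  -0.001055  -0.001055   0.001055
  Equil        1.153      3.942 4.8954e-04     0.1967
  solve Keq expr → x = 3.5175e-04; check Q = 7.9750e+05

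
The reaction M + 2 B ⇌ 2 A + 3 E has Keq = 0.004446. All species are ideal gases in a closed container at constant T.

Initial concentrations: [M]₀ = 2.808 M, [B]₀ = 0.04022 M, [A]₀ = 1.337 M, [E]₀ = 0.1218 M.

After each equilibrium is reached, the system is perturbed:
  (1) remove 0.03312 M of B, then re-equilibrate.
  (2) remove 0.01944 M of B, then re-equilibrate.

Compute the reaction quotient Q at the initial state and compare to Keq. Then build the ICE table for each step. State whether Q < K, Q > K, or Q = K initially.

Q₀ = 0.7111 vs Keq = 0.004446 ⇒ Q>K, reverse
Step 1:
                  M         B         A         E
  Initial     2.808   0.04022     1.337    0.1218
  Change      0.027   0.05399  -0.05399  -0.08099
  Equil       2.835   0.09421     1.283   0.04081
  solve Keq expr → x = -0.027; check Q = 0.004446
Then remove 0.03312 M of B.
Step 2:
                  M         B         A         E
  Initial     2.835   0.06109     1.283   0.04081
  Change    0.00277   0.00554  -0.00554  -0.00831
  Equil       2.838   0.06663     1.277    0.0325
  solve Keq expr → x = -0.00277; check Q = 0.004446
Then remove 0.01944 M of B.
Step 3:
                  M         B         A         E
  Initial     2.838   0.04719     1.277    0.0325
  Change   0.001779  0.003559 -0.003559 -0.005338
  Equil        2.84   0.05075     1.274   0.02716
  solve Keq expr → x = -0.001779; check Q = 0.004446

Q₀ = 0.7111; Q > K (proceeds reverse)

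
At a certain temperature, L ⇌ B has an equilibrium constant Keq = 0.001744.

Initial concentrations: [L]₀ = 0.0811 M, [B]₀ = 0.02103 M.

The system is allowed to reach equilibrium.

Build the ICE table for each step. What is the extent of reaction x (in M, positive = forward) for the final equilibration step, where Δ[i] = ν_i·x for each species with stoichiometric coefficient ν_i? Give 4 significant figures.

Q₀ = 0.2593 vs Keq = 0.001744 ⇒ Q>K, reverse
Step 1:
                  L         B
  I          0.0811   0.02103
  C         0.02085  -0.02085
  E           0.102 1.7780e-04
  solve Keq expr → x = -0.02085; check Q = 0.001744

x = -0.02085 M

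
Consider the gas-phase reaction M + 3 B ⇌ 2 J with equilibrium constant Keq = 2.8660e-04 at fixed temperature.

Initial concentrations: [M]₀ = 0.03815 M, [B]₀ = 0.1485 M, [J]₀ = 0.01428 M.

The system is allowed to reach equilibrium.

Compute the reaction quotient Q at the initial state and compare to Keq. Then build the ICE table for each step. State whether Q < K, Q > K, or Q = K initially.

Q₀ = 1.632 vs Keq = 2.8660e-04 ⇒ Q>K, reverse
Step 1:
                    M           B           J
  Initial     0.03815      0.1485     0.01428
  Change     0.007014     0.02104    -0.01403
  Equil       0.04516      0.1695  2.5116e-04
  solve Keq expr → x = -0.007014; check Q = 2.8660e-04

Q₀ = 1.632; Q > K (proceeds reverse)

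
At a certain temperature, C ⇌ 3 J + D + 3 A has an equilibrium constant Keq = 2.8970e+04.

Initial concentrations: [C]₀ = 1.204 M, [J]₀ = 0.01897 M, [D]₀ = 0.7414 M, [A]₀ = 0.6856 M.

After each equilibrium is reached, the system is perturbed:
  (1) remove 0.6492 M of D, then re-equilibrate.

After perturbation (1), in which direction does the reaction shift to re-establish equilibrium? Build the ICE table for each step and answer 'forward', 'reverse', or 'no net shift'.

Direction: forward

Q₀ = 1.3547e-06 vs Keq = 2.8970e+04 ⇒ Q<K, forward
Step 1:
                    C           J           D           A
  init          1.204     0.01897      0.7414      0.6856
  Δ            -1.076       3.227       1.076       3.227
  eq           0.1284       3.246       1.817       3.912
  solve Keq expr → x = 1.076; check Q = 2.8970e+04
Then remove 0.6492 M of D.
Step 2:
                    C           J           D           A
  init         0.1284       3.246       1.168       3.912
  Δ          -0.03002     0.09007     0.03002     0.09007
  eq           0.0984       3.336       1.198       4.002
  solve Keq expr → x = 0.03002; check Q = 2.8970e+04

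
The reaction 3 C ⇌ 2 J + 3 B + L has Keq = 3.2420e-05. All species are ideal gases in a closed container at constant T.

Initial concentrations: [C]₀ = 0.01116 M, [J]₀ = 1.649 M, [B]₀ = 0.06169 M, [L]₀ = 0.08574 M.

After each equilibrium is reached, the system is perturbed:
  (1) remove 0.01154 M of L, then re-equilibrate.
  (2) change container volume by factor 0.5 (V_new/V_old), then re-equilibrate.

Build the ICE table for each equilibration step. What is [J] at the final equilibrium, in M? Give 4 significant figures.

[J]_eq = 3.219 M

Q₀ = 39.38 vs Keq = 3.2420e-05 ⇒ Q>K, reverse
Step 1:
                  C         J         B         L
  I         0.01116     1.649   0.06169   0.08574
  C         0.05774   -0.0385  -0.05774  -0.01925
  E          0.0689     1.611  0.003947   0.06649
  solve Keq expr → x = -0.01925; check Q = 3.2420e-05
Then remove 0.01154 M of L.
Step 2:
                  C         J         B         L
  I          0.0689     1.611  0.003947   0.05495
  C       -2.4185e-04 1.6123e-04 2.4185e-04 8.0616e-05
  E         0.06866     1.611  0.004189   0.05503
  solve Keq expr → x = 8.0616e-05; check Q = 3.2420e-05
Then change container volume by factor 0.5 (V_new/V_old).
Step 3:
                  C         J         B         L
  I          0.1373     3.221  0.008378    0.1101
  C        0.004045 -0.002697 -0.004045 -0.001348
  E          0.1414     3.219  0.004333    0.1087
  solve Keq expr → x = -0.001348; check Q = 3.2420e-05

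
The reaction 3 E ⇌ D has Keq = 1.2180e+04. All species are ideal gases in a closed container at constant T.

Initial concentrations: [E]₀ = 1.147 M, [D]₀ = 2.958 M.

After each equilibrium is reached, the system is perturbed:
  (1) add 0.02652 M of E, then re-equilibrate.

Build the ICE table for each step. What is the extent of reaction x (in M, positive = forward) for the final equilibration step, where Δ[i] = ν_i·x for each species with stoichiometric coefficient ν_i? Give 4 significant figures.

x = 0.008821 M

Q₀ = 1.96 vs Keq = 1.2180e+04 ⇒ Q<K, forward
Step 1:
                    E           D
  init          1.147       2.958
  Δ            -1.082      0.3607
  eq          0.06483       3.319
  solve Keq expr → x = 0.3607; check Q = 1.2180e+04
Then add 0.02652 M of E.
Step 2:
                    E           D
  init        0.09135       3.319
  Δ          -0.02646    0.008821
  eq          0.06489       3.328
  solve Keq expr → x = 0.008821; check Q = 1.2180e+04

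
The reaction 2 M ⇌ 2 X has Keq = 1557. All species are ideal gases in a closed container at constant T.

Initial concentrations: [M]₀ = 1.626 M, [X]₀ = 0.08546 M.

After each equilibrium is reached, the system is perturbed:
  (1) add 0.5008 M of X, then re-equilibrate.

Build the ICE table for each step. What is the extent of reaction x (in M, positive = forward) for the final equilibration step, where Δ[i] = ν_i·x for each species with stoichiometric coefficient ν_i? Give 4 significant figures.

x = -0.006189 M

Q₀ = 0.002762 vs Keq = 1557 ⇒ Q<K, forward
Step 1:
                  M         X
  I           1.626   0.08546
  C          -1.584     1.584
  E          0.0423     1.669
  solve Keq expr → x = 0.7918; check Q = 1557
Then add 0.5008 M of X.
Step 2:
                  M         X
  I          0.0423      2.17
  C         0.01238  -0.01238
  E         0.05468     2.158
  solve Keq expr → x = -0.006189; check Q = 1557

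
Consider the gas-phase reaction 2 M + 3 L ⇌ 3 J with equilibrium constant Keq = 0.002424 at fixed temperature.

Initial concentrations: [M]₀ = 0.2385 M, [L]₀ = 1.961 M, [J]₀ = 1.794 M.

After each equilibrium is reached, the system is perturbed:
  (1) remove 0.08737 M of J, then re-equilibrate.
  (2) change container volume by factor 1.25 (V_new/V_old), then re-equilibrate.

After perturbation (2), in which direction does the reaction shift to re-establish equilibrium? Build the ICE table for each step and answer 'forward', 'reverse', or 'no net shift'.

Direction: reverse

Q₀ = 13.46 vs Keq = 0.002424 ⇒ Q>K, reverse
Step 1:
                    M           L           J
  init         0.2385       1.961       1.794
  Δ            0.8795       1.319      -1.319
  eq            1.118        3.28      0.4747
  solve Keq expr → x = -0.4398; check Q = 0.002424
Then remove 0.08737 M of J.
Step 2:
                    M           L           J
  init          1.118        3.28      0.3873
  Δ          -0.04377    -0.06565     0.06565
  eq            1.074       3.215       0.453
  solve Keq expr → x = 0.02188; check Q = 0.002424
Then change container volume by factor 1.25 (V_new/V_old).
Step 3:
                    M           L           J
  init         0.8594       2.572      0.3624
  Δ             0.026     0.03899    -0.03899
  eq           0.8854       2.611      0.3234
  solve Keq expr → x = -0.013; check Q = 0.002424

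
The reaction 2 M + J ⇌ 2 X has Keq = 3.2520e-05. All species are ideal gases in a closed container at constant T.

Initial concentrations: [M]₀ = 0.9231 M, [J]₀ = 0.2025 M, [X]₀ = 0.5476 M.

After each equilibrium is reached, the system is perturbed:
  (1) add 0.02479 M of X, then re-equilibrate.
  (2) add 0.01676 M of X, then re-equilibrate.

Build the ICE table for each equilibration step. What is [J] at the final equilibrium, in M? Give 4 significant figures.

Q₀ = 1.738 vs Keq = 3.2520e-05 ⇒ Q>K, reverse
Step 1:
                    M           J           X
  Initial      0.9231      0.2025      0.5476
  Change       0.5419      0.2709     -0.5419
  Equil         1.465      0.4734    0.005748
  solve Keq expr → x = -0.2709; check Q = 3.2520e-05
Then add 0.02479 M of X.
Step 2:
                    M           J           X
  Initial       1.465      0.4734     0.03054
  Change      0.02462     0.01231    -0.02462
  Equil          1.49      0.4857     0.00592
  solve Keq expr → x = -0.01231; check Q = 3.2520e-05
Then add 0.01676 M of X.
Step 3:
                    M           J           X
  Initial        1.49      0.4857     0.02268
  Change      0.01664    0.008321    -0.01664
  Equil         1.506      0.4941    0.006037
  solve Keq expr → x = -0.008321; check Q = 3.2520e-05

[J]_eq = 0.4941 M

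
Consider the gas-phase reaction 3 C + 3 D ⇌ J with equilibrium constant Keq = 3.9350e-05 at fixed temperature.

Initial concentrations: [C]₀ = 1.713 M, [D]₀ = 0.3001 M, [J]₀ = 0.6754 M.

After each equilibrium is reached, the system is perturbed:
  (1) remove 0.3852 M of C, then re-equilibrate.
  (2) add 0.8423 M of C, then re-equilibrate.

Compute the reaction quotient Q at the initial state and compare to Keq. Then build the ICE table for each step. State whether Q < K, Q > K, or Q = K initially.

Q₀ = 4.972; Q > K (proceeds reverse)

Q₀ = 4.972 vs Keq = 3.9350e-05 ⇒ Q>K, reverse
Step 1:
                    C           D           J
  Initial       1.713      0.3001      0.6754
  Change        1.959       1.959     -0.6529
  Equil         3.672       2.259     0.02245
  solve Keq expr → x = -0.6529; check Q = 3.9350e-05
Then remove 0.3852 M of C.
Step 2:
                    C           D           J
  Initial       3.287       2.259     0.02245
  Change      0.01717     0.01717   -0.005722
  Equil         3.304       2.276     0.01673
  solve Keq expr → x = -0.005722; check Q = 3.9350e-05
Then add 0.8423 M of C.
Step 3:
                    C           D           J
  Initial       4.146       2.276     0.01673
  Change     -0.04099    -0.04099     0.01366
  Equil         4.105       2.235      0.0304
  solve Keq expr → x = 0.01366; check Q = 3.9350e-05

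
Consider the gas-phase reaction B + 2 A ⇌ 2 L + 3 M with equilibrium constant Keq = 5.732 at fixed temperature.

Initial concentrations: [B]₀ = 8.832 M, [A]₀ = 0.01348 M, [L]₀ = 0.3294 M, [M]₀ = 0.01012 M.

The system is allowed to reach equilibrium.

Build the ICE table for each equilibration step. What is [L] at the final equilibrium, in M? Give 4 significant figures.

[L]_eq = 0.3426 M

Q₀ = 7.0073e-05 vs Keq = 5.732 ⇒ Q<K, forward
Step 1:
                    B           A           L           M
  Initial       8.832     0.01348      0.3294     0.01012
  Change    -0.006615    -0.01323     0.01323     0.01985
  Equil         8.825  2.4988e-04      0.3426     0.02997
  solve Keq expr → x = 0.006615; check Q = 5.732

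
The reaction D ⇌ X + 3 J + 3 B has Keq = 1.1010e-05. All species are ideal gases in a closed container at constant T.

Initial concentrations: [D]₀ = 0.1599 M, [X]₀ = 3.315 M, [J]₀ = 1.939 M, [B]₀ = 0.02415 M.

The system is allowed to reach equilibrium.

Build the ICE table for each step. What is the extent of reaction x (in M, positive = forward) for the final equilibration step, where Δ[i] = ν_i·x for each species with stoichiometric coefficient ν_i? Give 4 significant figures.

Q₀ = 0.002129 vs Keq = 1.1010e-05 ⇒ Q>K, reverse
Step 1:
                    D           X           J           B
  Initial      0.1599       3.315       1.939     0.02415
  Change     0.006623   -0.006623    -0.01987    -0.01987
  Equil        0.1665       3.308       1.919     0.00428
  solve Keq expr → x = -0.006623; check Q = 1.1010e-05

x = -0.006623 M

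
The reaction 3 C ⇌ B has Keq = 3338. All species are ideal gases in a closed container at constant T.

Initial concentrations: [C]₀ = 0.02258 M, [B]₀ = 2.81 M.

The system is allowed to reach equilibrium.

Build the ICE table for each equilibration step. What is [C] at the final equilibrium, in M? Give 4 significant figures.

[C]_eq = 0.09415 M

Q₀ = 2.4408e+05 vs Keq = 3338 ⇒ Q>K, reverse
Step 1:
                  C         B
  init      0.02258      2.81
  Δ         0.07157  -0.02386
  eq        0.09415     2.786
  solve Keq expr → x = -0.02386; check Q = 3338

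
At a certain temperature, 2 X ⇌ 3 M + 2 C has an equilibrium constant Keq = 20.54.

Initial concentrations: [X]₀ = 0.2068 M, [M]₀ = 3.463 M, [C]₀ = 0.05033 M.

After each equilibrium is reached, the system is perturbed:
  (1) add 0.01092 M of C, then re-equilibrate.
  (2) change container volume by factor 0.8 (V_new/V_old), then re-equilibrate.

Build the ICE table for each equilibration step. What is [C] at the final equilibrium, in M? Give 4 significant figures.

[C]_eq = 0.1108 M

Q₀ = 2.46 vs Keq = 20.54 ⇒ Q<K, forward
Step 1:
                    X           M           C
  I            0.2068       3.463     0.05033
  C          -0.05369     0.08054     0.05369
  E            0.1531       3.544       0.104
  solve Keq expr → x = 0.02685; check Q = 20.54
Then add 0.01092 M of C.
Step 2:
                    X           M           C
  I            0.1531       3.544      0.1149
  C          0.006246   -0.009369   -0.006246
  E            0.1594       3.534      0.1087
  solve Keq expr → x = -0.003123; check Q = 20.54
Then change container volume by factor 0.8 (V_new/V_old).
Step 3:
                    X           M           C
  I            0.1992       4.418      0.1359
  C           0.02503    -0.03754    -0.02503
  E            0.2242        4.38      0.1108
  solve Keq expr → x = -0.01251; check Q = 20.54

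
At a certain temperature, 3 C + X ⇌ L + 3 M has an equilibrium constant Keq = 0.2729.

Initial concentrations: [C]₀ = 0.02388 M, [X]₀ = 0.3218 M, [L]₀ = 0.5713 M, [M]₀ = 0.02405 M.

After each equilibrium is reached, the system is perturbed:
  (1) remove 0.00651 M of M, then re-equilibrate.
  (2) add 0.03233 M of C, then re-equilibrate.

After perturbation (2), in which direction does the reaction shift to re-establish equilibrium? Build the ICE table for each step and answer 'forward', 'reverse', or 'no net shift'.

Direction: forward

Q₀ = 1.814 vs Keq = 0.2729 ⇒ Q>K, reverse
Step 1:
                   C          X          L          M
  I          0.02388     0.3218     0.5713    0.02405
  C         0.007288   0.002429  -0.002429  -0.007288
  E          0.03117     0.3242     0.5689    0.01676
  solve Keq expr → x = -0.002429; check Q = 0.2729
Then remove 0.00651 M of M.
Step 2:
                   C          X          L          M
  I          0.03117     0.3242     0.5689    0.01025
  C        -0.004212  -0.001404   0.001404   0.004212
  E          0.02696     0.3228     0.5703    0.01446
  solve Keq expr → x = 0.001404; check Q = 0.2729
Then add 0.03233 M of C.
Step 3:
                   C          X          L          M
  I          0.05929     0.3228     0.5703    0.01446
  C         -0.01119  -0.003729   0.003729    0.01119
  E           0.0481     0.3191      0.574    0.02565
  solve Keq expr → x = 0.003729; check Q = 0.2729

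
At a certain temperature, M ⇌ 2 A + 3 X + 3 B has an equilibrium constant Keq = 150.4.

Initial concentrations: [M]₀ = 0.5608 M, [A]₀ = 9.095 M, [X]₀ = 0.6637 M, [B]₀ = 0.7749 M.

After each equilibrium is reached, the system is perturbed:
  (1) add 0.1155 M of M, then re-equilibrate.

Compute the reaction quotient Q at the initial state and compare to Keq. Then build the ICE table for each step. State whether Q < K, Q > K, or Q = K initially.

Q₀ = 20.07; Q < K (proceeds forward)

Q₀ = 20.07 vs Keq = 150.4 ⇒ Q<K, forward
Step 1:
                    M           A           X           B
  init         0.5608       9.095      0.6637      0.7749
  Δ          -0.08424      0.1685      0.2527      0.2527
  eq           0.4766       9.263      0.9164       1.028
  solve Keq expr → x = 0.08424; check Q = 150.4
Then add 0.1155 M of M.
Step 2:
                    M           A           X           B
  init         0.5921       9.263      0.9164       1.028
  Δ          -0.01063     0.02126     0.03189     0.03189
  eq           0.5814       9.285      0.9483        1.06
  solve Keq expr → x = 0.01063; check Q = 150.4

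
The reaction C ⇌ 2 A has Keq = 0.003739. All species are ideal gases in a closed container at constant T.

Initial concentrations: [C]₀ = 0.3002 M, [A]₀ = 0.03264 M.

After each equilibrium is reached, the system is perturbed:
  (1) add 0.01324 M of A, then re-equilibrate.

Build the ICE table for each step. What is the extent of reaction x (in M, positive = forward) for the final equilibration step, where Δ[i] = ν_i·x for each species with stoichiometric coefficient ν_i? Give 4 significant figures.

x = -0.006441 M

Q₀ = 0.003549 vs Keq = 0.003739 ⇒ Q<K, forward
Step 1:
                   C          A
  Initial     0.3002    0.03264
  Change  -4.1976e-04 8.3952e-04
  Equil       0.2998    0.03348
  solve Keq expr → x = 4.1976e-04; check Q = 0.003739
Then add 0.01324 M of A.
Step 2:
                   C          A
  Initial     0.2998    0.04672
  Change    0.006441   -0.01288
  Equil       0.3062    0.03384
  solve Keq expr → x = -0.006441; check Q = 0.003739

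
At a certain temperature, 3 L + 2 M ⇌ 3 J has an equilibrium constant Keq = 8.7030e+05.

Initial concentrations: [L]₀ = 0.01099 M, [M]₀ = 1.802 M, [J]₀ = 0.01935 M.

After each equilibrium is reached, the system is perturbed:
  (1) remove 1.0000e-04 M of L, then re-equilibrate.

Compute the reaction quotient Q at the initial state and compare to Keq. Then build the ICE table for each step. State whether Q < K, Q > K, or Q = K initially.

Q₀ = 1.681; Q < K (proceeds forward)

Q₀ = 1.681 vs Keq = 8.7030e+05 ⇒ Q<K, forward
Step 1:
                   L          M          J
  init       0.01099      1.802    0.01935
  Δ         -0.01078  -0.007184    0.01078
  eq      2.1365e-04      1.795    0.03013
  solve Keq expr → x = 0.003592; check Q = 8.7030e+05
Then remove 1.0000e-04 M of L.
Step 2:
                   L          M          J
  init    1.1365e-04      1.795    0.03013
  Δ       9.9291e-05 6.6194e-05 -9.9291e-05
  eq      2.1294e-04      1.795    0.03003
  solve Keq expr → x = -3.3097e-05; check Q = 8.7030e+05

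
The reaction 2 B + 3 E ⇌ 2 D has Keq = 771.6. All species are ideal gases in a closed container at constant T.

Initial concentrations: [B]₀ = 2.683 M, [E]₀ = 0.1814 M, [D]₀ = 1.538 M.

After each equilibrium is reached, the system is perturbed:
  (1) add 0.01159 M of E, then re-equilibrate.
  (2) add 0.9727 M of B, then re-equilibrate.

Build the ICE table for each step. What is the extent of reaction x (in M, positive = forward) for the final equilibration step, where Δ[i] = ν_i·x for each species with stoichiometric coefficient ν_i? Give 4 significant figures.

x = 0.004904 M

Q₀ = 55.05 vs Keq = 771.6 ⇒ Q<K, forward
Step 1:
                  B         E         D
  init        2.683    0.1814     1.538
  Δ         -0.0684   -0.1026    0.0684
  eq          2.615    0.0788     1.606
  solve Keq expr → x = 0.0342; check Q = 771.6
Then add 0.01159 M of E.
Step 2:
                  B         E         D
  init        2.615   0.09039     1.606
  Δ       -0.007464   -0.0112  0.007464
  eq          2.607   0.07919     1.614
  solve Keq expr → x = 0.003732; check Q = 771.6
Then add 0.9727 M of B.
Step 3:
                  B         E         D
  init         3.58   0.07919     1.614
  Δ       -0.009807  -0.01471  0.009807
  eq           3.57   0.06448     1.624
  solve Keq expr → x = 0.004904; check Q = 771.6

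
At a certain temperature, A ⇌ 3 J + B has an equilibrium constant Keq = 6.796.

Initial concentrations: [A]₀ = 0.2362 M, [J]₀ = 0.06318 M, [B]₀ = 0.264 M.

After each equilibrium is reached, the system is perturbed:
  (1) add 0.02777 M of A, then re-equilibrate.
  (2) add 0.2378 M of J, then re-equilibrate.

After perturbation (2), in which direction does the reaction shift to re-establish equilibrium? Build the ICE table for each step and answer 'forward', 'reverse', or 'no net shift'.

Direction: reverse

Q₀ = 2.8188e-04 vs Keq = 6.796 ⇒ Q<K, forward
Step 1:
                   A          J          B
  I           0.2362    0.06318      0.264
  C          -0.2122     0.6366     0.2122
  E          0.02401     0.6998     0.4762
  solve Keq expr → x = 0.2122; check Q = 6.796
Then add 0.02777 M of A.
Step 2:
                   A          J          B
  I          0.05178     0.6998     0.4762
  C         -0.01983     0.0595    0.01983
  E          0.03195     0.7593      0.496
  solve Keq expr → x = 0.01983; check Q = 6.796
Then add 0.2378 M of J.
Step 3:
                   A          J          B
  I          0.03195     0.9971      0.496
  C          0.02342   -0.07025   -0.02342
  E          0.05536     0.9268     0.4726
  solve Keq expr → x = -0.02342; check Q = 6.796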